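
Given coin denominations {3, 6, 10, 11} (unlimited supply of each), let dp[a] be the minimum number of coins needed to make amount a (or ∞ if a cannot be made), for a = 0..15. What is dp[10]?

1

 a  0  1  2  3  4  5  6  7  8  9 10 11 12 13 14 15
dp  0  -  -  1  -  -  1  -  -  2  1  1  2  2  2  3
(- denotes ∞ / unreachable)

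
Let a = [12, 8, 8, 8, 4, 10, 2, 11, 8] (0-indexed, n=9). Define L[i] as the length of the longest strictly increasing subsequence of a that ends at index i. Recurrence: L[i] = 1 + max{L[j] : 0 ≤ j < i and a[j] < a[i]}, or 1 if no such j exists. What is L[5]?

2

   i    0    1    2    3    4    5    6    7    8
a[i]   12    8    8    8    4   10    2   11    8
L[i]    1    1    1    1    1    2    1    3    2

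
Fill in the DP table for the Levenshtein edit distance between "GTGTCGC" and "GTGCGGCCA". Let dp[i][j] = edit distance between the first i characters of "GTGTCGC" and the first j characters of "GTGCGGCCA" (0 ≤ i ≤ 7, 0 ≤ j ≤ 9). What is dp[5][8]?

   ''  G  T  G  C  G  G  C  C  A
''  0  1  2  3  4  5  6  7  8  9
 G  1  0  1  2  3  4  5  6  7  8
 T  2  1  0  1  2  3  4  5  6  7
 G  3  2  1  0  1  2  3  4  5  6
 T  4  3  2  1  1  2  3  4  5  6
 C  5  4  3  2  1  2  3  3  4  5
 G  6  5  4  3  2  1  2  3  4  5
 C  7  6  5  4  3  2  2  2  3  4

4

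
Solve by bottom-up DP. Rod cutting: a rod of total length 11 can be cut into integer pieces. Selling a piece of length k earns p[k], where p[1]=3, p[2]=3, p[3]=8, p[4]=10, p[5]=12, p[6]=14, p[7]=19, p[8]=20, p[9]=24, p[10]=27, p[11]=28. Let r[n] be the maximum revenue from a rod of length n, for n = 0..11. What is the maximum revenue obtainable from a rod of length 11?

33

   n    0    1    2    3    4    5    6    7    8    9   10   11
r[n]    0    3    6    9   12   15   18   21   24   27   30   33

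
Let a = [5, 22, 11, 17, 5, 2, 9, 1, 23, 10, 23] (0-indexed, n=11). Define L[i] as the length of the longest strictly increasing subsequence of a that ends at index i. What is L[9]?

   i    0    1    2    3    4    5    6    7    8    9   10
a[i]    5   22   11   17    5    2    9    1   23   10   23
L[i]    1    2    2    3    1    1    2    1    4    3    4

3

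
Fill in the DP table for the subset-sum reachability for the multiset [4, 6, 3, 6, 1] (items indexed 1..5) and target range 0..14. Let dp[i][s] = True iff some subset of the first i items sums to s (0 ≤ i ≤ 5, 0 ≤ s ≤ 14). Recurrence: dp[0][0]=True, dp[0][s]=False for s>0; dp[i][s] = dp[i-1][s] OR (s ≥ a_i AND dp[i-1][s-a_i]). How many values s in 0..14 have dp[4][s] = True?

9

i\s   0   1   2   3   4   5   6   7   8   9  10  11  12  13  14
  0   T   F   F   F   F   F   F   F   F   F   F   F   F   F   F
  1   T   F   F   F   T   F   F   F   F   F   F   F   F   F   F
  2   T   F   F   F   T   F   T   F   F   F   T   F   F   F   F
  3   T   F   F   T   T   F   T   T   F   T   T   F   F   T   F
  4   T   F   F   T   T   F   T   T   F   T   T   F   T   T   F
  5   T   T   F   T   T   T   T   T   T   T   T   T   T   T   T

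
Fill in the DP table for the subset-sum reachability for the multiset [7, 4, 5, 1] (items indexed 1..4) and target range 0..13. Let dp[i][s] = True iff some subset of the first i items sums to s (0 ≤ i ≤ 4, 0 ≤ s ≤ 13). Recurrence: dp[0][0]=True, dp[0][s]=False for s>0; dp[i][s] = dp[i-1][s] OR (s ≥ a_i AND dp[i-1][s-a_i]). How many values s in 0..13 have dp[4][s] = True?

i\s   0   1   2   3   4   5   6   7   8   9  10  11  12  13
  0   T   F   F   F   F   F   F   F   F   F   F   F   F   F
  1   T   F   F   F   F   F   F   T   F   F   F   F   F   F
  2   T   F   F   F   T   F   F   T   F   F   F   T   F   F
  3   T   F   F   F   T   T   F   T   F   T   F   T   T   F
  4   T   T   F   F   T   T   T   T   T   T   T   T   T   T

12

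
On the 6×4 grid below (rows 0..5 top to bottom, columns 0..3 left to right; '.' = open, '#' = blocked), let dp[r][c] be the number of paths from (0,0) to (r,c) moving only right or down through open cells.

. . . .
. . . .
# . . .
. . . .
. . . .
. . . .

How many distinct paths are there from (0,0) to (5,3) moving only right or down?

r\c   0   1   2   3
  0   1   1   1   1
  1   1   2   3   4
  2   0   2   5   9
  3   0   2   7  16
  4   0   2   9  25
  5   0   2  11  36

36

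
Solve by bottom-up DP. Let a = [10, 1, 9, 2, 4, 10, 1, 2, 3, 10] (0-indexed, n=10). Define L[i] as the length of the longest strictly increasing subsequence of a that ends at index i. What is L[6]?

   i    0    1    2    3    4    5    6    7    8    9
a[i]   10    1    9    2    4   10    1    2    3   10
L[i]    1    1    2    2    3    4    1    2    3    4

1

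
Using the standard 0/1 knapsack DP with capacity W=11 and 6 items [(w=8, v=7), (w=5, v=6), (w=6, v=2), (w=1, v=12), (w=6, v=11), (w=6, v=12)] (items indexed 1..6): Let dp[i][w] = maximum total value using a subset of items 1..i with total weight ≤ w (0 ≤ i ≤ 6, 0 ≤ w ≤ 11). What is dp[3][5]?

6

i\w   0   1   2   3   4   5   6   7   8   9  10  11
  0   0   0   0   0   0   0   0   0   0   0   0   0
  1   0   0   0   0   0   0   0   0   7   7   7   7
  2   0   0   0   0   0   6   6   6   7   7   7   7
  3   0   0   0   0   0   6   6   6   7   7   7   8
  4   0  12  12  12  12  12  18  18  18  19  19  19
  5   0  12  12  12  12  12  18  23  23  23  23  23
  6   0  12  12  12  12  12  18  24  24  24  24  24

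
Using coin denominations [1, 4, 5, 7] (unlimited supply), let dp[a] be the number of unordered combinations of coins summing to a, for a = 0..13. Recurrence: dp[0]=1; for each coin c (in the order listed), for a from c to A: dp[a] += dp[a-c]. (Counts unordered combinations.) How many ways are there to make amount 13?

11

after  coin     0     1     2     3     4     5     6     7     8     9    10    11    12    13
          1     1     1     1     1     1     1     1     1     1     1     1     1     1     1
          4     1     1     1     1     2     2     2     2     3     3     3     3     4     4
          5     1     1     1     1     2     3     3     3     4     5     6     6     7     8
          7     1     1     1     1     2     3     3     4     5     6     7     8    10    11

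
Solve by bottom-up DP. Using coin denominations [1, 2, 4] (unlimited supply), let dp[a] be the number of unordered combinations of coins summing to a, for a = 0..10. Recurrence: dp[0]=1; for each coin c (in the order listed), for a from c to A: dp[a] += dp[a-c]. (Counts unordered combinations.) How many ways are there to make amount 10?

12

after  coin     0     1     2     3     4     5     6     7     8     9    10
          1     1     1     1     1     1     1     1     1     1     1     1
          2     1     1     2     2     3     3     4     4     5     5     6
          4     1     1     2     2     4     4     6     6     9     9    12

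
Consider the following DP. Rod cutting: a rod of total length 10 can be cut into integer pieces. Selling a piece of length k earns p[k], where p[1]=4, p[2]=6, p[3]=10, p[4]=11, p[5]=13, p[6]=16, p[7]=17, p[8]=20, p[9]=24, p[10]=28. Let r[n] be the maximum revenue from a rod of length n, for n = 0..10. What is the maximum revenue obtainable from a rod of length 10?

   n    0    1    2    3    4    5    6    7    8    9   10
r[n]    0    4    8   12   16   20   24   28   32   36   40

40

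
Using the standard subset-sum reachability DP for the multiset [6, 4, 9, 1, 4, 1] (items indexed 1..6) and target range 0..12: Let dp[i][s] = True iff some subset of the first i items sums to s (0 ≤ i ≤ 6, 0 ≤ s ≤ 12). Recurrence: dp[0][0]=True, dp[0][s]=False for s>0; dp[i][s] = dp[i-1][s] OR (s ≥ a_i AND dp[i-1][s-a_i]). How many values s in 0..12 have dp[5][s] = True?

i\s   0   1   2   3   4   5   6   7   8   9  10  11  12
  0   T   F   F   F   F   F   F   F   F   F   F   F   F
  1   T   F   F   F   F   F   T   F   F   F   F   F   F
  2   T   F   F   F   T   F   T   F   F   F   T   F   F
  3   T   F   F   F   T   F   T   F   F   T   T   F   F
  4   T   T   F   F   T   T   T   T   F   T   T   T   F
  5   T   T   F   F   T   T   T   T   T   T   T   T   F
  6   T   T   T   F   T   T   T   T   T   T   T   T   T

10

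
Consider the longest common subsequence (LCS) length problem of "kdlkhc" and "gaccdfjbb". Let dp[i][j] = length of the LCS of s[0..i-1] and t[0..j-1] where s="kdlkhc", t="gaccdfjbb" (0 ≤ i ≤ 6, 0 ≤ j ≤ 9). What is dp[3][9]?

1

   ''  g  a  c  c  d  f  j  b  b
''  0  0  0  0  0  0  0  0  0  0
 k  0  0  0  0  0  0  0  0  0  0
 d  0  0  0  0  0  1  1  1  1  1
 l  0  0  0  0  0  1  1  1  1  1
 k  0  0  0  0  0  1  1  1  1  1
 h  0  0  0  0  0  1  1  1  1  1
 c  0  0  0  1  1  1  1  1  1  1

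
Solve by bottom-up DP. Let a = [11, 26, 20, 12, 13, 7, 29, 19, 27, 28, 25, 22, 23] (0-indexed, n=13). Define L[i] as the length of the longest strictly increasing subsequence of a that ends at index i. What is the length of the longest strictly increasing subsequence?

   i    0    1    2    3    4    5    6    7    8    9   10   11   12
a[i]   11   26   20   12   13    7   29   19   27   28   25   22   23
L[i]    1    2    2    2    3    1    4    4    5    6    5    5    6

6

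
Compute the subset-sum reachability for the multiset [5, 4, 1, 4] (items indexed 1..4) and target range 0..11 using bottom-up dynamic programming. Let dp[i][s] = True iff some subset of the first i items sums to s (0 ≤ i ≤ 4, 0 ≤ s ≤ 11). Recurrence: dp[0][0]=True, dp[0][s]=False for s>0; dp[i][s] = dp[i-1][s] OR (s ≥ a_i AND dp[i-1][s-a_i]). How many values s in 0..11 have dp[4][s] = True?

i\s   0   1   2   3   4   5   6   7   8   9  10  11
  0   T   F   F   F   F   F   F   F   F   F   F   F
  1   T   F   F   F   F   T   F   F   F   F   F   F
  2   T   F   F   F   T   T   F   F   F   T   F   F
  3   T   T   F   F   T   T   T   F   F   T   T   F
  4   T   T   F   F   T   T   T   F   T   T   T   F

8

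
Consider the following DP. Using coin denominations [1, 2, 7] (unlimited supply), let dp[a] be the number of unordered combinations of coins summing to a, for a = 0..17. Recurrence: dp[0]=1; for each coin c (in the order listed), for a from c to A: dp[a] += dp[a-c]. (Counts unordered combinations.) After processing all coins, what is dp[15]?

14

after  coin     0     1     2     3     4     5     6     7     8     9    10    11    12    13    14    15    16    17
          1     1     1     1     1     1     1     1     1     1     1     1     1     1     1     1     1     1     1
          2     1     1     2     2     3     3     4     4     5     5     6     6     7     7     8     8     9     9
          7     1     1     2     2     3     3     4     5     6     7     8     9    10    11    13    14    16    17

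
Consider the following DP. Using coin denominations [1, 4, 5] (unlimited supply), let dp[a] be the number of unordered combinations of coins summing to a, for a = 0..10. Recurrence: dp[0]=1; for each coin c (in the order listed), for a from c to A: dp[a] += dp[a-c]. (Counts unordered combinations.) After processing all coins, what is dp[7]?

3

after  coin     0     1     2     3     4     5     6     7     8     9    10
          1     1     1     1     1     1     1     1     1     1     1     1
          4     1     1     1     1     2     2     2     2     3     3     3
          5     1     1     1     1     2     3     3     3     4     5     6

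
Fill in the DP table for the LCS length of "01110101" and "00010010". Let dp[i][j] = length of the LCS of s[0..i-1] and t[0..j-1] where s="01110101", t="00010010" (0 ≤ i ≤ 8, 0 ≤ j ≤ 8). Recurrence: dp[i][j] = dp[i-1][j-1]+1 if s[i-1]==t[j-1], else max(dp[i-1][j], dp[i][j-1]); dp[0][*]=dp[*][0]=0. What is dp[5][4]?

   ''  0  0  0  1  0  0  1  0
''  0  0  0  0  0  0  0  0  0
 0  0  1  1  1  1  1  1  1  1
 1  0  1  1  1  2  2  2  2  2
 1  0  1  1  1  2  2  2  3  3
 1  0  1  1  1  2  2  2  3  3
 0  0  1  2  2  2  3  3  3  4
 1  0  1  2  2  3  3  3  4  4
 0  0  1  2  3  3  4  4  4  5
 1  0  1  2  3  4  4  4  5  5

2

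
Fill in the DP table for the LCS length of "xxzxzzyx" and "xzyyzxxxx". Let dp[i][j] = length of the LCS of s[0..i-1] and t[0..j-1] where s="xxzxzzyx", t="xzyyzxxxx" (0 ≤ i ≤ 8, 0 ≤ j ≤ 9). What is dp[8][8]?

   ''  x  z  y  y  z  x  x  x  x
''  0  0  0  0  0  0  0  0  0  0
 x  0  1  1  1  1  1  1  1  1  1
 x  0  1  1  1  1  1  2  2  2  2
 z  0  1  2  2  2  2  2  2  2  2
 x  0  1  2  2  2  2  3  3  3  3
 z  0  1  2  2  2  3  3  3  3  3
 z  0  1  2  2  2  3  3  3  3  3
 y  0  1  2  3  3  3  3  3  3  3
 x  0  1  2  3  3  3  4  4  4  4

4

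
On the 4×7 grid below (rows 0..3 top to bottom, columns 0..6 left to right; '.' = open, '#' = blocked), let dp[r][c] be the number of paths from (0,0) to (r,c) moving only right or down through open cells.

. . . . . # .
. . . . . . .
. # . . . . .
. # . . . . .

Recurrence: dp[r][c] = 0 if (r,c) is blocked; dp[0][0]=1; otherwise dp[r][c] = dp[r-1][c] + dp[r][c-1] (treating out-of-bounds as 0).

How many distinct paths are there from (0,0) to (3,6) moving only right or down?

61

r\c   0   1   2   3   4   5   6
  0   1   1   1   1   1   0   0
  1   1   2   3   4   5   5   5
  2   1   0   3   7  12  17  22
  3   1   0   3  10  22  39  61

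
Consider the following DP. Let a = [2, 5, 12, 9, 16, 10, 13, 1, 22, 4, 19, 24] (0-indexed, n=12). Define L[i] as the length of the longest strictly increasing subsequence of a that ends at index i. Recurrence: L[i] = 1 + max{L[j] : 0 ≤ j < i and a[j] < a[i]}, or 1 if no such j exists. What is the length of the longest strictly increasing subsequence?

   i    0    1    2    3    4    5    6    7    8    9   10   11
a[i]    2    5   12    9   16   10   13    1   22    4   19   24
L[i]    1    2    3    3    4    4    5    1    6    2    6    7

7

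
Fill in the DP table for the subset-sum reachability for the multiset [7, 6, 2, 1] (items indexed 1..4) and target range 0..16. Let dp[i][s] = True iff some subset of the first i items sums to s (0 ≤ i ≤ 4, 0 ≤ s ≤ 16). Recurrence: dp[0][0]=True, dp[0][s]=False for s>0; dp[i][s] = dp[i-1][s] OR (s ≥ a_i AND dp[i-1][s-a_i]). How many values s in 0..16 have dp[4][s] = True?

13

i\s   0   1   2   3   4   5   6   7   8   9  10  11  12  13  14  15  16
  0   T   F   F   F   F   F   F   F   F   F   F   F   F   F   F   F   F
  1   T   F   F   F   F   F   F   T   F   F   F   F   F   F   F   F   F
  2   T   F   F   F   F   F   T   T   F   F   F   F   F   T   F   F   F
  3   T   F   T   F   F   F   T   T   T   T   F   F   F   T   F   T   F
  4   T   T   T   T   F   F   T   T   T   T   T   F   F   T   T   T   T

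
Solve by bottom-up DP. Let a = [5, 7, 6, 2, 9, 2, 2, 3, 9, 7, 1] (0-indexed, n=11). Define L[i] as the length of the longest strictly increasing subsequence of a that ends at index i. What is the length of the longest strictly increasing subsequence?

3

   i    0    1    2    3    4    5    6    7    8    9   10
a[i]    5    7    6    2    9    2    2    3    9    7    1
L[i]    1    2    2    1    3    1    1    2    3    3    1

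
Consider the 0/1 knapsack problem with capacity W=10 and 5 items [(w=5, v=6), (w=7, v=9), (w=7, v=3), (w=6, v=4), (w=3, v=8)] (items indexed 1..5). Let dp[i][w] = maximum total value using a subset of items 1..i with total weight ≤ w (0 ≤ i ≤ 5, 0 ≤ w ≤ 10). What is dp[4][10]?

9

i\w   0   1   2   3   4   5   6   7   8   9  10
  0   0   0   0   0   0   0   0   0   0   0   0
  1   0   0   0   0   0   6   6   6   6   6   6
  2   0   0   0   0   0   6   6   9   9   9   9
  3   0   0   0   0   0   6   6   9   9   9   9
  4   0   0   0   0   0   6   6   9   9   9   9
  5   0   0   0   8   8   8   8   9  14  14  17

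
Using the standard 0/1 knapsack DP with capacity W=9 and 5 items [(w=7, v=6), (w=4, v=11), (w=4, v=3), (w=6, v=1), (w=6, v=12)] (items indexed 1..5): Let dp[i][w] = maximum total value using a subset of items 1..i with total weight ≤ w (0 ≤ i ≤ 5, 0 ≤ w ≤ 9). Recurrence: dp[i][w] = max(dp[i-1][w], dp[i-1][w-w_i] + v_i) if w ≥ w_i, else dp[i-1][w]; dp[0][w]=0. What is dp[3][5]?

11

i\w   0   1   2   3   4   5   6   7   8   9
  0   0   0   0   0   0   0   0   0   0   0
  1   0   0   0   0   0   0   0   6   6   6
  2   0   0   0   0  11  11  11  11  11  11
  3   0   0   0   0  11  11  11  11  14  14
  4   0   0   0   0  11  11  11  11  14  14
  5   0   0   0   0  11  11  12  12  14  14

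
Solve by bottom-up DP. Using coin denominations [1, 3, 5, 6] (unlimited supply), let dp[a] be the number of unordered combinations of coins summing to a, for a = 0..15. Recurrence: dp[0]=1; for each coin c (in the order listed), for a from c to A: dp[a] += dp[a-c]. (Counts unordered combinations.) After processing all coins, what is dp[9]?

8

after  coin     0     1     2     3     4     5     6     7     8     9    10    11    12    13    14    15
          1     1     1     1     1     1     1     1     1     1     1     1     1     1     1     1     1
          3     1     1     1     2     2     2     3     3     3     4     4     4     5     5     5     6
          5     1     1     1     2     2     3     4     4     5     6     7     8     9    10    11    13
          6     1     1     1     2     2     3     5     5     6     8     9    11    14    15    17    21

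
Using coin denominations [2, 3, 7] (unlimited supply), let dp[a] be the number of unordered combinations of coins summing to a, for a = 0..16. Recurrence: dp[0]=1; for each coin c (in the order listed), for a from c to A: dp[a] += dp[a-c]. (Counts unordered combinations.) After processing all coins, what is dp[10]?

after  coin     0     1     2     3     4     5     6     7     8     9    10    11    12    13    14    15    16
          2     1     0     1     0     1     0     1     0     1     0     1     0     1     0     1     0     1
          3     1     0     1     1     1     1     2     1     2     2     2     2     3     2     3     3     3
          7     1     0     1     1     1     1     2     2     2     3     3     3     4     4     5     5     6

3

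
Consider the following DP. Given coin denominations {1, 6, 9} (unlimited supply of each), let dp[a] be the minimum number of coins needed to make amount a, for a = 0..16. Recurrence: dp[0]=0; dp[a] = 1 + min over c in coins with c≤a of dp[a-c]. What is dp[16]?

 a  0  1  2  3  4  5  6  7  8  9 10 11 12 13 14 15 16
dp  0  1  2  3  4  5  1  2  3  1  2  3  2  3  4  2  3

3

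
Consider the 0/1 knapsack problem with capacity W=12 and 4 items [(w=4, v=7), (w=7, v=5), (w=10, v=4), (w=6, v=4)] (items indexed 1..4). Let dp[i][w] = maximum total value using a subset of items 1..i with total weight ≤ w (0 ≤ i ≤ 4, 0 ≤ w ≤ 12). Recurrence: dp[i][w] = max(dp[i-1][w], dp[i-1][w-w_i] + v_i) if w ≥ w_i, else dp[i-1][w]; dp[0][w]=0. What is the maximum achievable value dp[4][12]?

i\w   0   1   2   3   4   5   6   7   8   9  10  11  12
  0   0   0   0   0   0   0   0   0   0   0   0   0   0
  1   0   0   0   0   7   7   7   7   7   7   7   7   7
  2   0   0   0   0   7   7   7   7   7   7   7  12  12
  3   0   0   0   0   7   7   7   7   7   7   7  12  12
  4   0   0   0   0   7   7   7   7   7   7  11  12  12

12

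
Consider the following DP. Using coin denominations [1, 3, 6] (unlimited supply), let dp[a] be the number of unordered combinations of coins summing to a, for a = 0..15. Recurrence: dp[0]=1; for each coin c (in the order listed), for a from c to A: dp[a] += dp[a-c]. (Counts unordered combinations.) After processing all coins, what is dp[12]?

9

after  coin     0     1     2     3     4     5     6     7     8     9    10    11    12    13    14    15
          1     1     1     1     1     1     1     1     1     1     1     1     1     1     1     1     1
          3     1     1     1     2     2     2     3     3     3     4     4     4     5     5     5     6
          6     1     1     1     2     2     2     4     4     4     6     6     6     9     9     9    12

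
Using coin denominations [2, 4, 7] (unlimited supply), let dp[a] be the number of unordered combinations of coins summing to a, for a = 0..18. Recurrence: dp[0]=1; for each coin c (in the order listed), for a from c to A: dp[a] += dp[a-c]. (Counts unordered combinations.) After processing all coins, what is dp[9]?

after  coin     0     1     2     3     4     5     6     7     8     9    10    11    12    13    14    15    16    17    18
          2     1     0     1     0     1     0     1     0     1     0     1     0     1     0     1     0     1     0     1
          4     1     0     1     0     2     0     2     0     3     0     3     0     4     0     4     0     5     0     5
          7     1     0     1     0     2     0     2     1     3     1     3     2     4     2     5     3     6     3     7

1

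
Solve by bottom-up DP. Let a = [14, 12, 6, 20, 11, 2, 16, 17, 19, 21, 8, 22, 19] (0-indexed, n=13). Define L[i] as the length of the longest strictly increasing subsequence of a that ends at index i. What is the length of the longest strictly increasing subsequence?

7

   i    0    1    2    3    4    5    6    7    8    9   10   11   12
a[i]   14   12    6   20   11    2   16   17   19   21    8   22   19
L[i]    1    1    1    2    2    1    3    4    5    6    2    7    5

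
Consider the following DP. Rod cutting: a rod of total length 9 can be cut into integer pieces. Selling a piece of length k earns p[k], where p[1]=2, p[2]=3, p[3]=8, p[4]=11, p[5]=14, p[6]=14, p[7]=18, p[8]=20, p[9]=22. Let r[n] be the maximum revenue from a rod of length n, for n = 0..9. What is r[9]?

25

   n    0    1    2    3    4    5    6    7    8    9
r[n]    0    2    4    8   11   14   16   19   22   25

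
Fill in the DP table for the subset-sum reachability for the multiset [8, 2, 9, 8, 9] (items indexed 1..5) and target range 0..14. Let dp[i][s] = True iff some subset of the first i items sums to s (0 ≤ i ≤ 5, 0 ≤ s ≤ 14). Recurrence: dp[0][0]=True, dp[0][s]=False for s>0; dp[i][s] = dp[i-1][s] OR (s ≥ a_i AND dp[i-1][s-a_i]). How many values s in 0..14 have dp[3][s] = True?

6

i\s   0   1   2   3   4   5   6   7   8   9  10  11  12  13  14
  0   T   F   F   F   F   F   F   F   F   F   F   F   F   F   F
  1   T   F   F   F   F   F   F   F   T   F   F   F   F   F   F
  2   T   F   T   F   F   F   F   F   T   F   T   F   F   F   F
  3   T   F   T   F   F   F   F   F   T   T   T   T   F   F   F
  4   T   F   T   F   F   F   F   F   T   T   T   T   F   F   F
  5   T   F   T   F   F   F   F   F   T   T   T   T   F   F   F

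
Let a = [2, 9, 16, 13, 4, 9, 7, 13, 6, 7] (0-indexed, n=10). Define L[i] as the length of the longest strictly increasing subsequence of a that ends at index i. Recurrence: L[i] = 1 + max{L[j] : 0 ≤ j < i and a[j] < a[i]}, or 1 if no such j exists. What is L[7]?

4

   i    0    1    2    3    4    5    6    7    8    9
a[i]    2    9   16   13    4    9    7   13    6    7
L[i]    1    2    3    3    2    3    3    4    3    4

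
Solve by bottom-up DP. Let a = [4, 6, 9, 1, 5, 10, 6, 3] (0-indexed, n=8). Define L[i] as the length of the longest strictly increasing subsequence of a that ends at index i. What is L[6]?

3

   i    0    1    2    3    4    5    6    7
a[i]    4    6    9    1    5   10    6    3
L[i]    1    2    3    1    2    4    3    2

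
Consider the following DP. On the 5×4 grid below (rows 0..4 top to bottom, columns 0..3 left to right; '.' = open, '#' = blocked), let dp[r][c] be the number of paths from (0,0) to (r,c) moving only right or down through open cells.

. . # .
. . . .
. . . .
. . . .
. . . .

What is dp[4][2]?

r\c   0   1   2   3
  0   1   1   0   0
  1   1   2   2   2
  2   1   3   5   7
  3   1   4   9  16
  4   1   5  14  30

14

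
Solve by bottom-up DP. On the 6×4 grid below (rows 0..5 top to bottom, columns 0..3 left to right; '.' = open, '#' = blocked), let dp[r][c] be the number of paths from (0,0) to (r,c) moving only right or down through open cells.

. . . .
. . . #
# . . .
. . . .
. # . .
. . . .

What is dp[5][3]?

26

r\c   0   1   2   3
  0   1   1   1   1
  1   1   2   3   0
  2   0   2   5   5
  3   0   2   7  12
  4   0   0   7  19
  5   0   0   7  26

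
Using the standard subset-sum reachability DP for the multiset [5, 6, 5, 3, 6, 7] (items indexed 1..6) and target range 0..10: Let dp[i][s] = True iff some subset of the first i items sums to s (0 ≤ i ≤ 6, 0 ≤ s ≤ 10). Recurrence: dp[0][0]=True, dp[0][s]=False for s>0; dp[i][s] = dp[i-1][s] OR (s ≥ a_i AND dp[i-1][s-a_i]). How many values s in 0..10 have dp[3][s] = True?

4

i\s   0   1   2   3   4   5   6   7   8   9  10
  0   T   F   F   F   F   F   F   F   F   F   F
  1   T   F   F   F   F   T   F   F   F   F   F
  2   T   F   F   F   F   T   T   F   F   F   F
  3   T   F   F   F   F   T   T   F   F   F   T
  4   T   F   F   T   F   T   T   F   T   T   T
  5   T   F   F   T   F   T   T   F   T   T   T
  6   T   F   F   T   F   T   T   T   T   T   T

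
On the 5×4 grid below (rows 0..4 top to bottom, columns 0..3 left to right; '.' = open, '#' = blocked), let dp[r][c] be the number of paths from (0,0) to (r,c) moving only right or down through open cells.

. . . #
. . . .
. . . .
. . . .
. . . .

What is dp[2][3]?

9

r\c   0   1   2   3
  0   1   1   1   0
  1   1   2   3   3
  2   1   3   6   9
  3   1   4  10  19
  4   1   5  15  34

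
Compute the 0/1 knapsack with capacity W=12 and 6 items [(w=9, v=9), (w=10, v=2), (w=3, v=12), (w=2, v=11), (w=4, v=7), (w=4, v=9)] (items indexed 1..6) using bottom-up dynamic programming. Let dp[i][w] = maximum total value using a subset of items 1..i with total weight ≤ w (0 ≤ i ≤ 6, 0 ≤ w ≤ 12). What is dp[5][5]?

i\w   0   1   2   3   4   5   6   7   8   9  10  11  12
  0   0   0   0   0   0   0   0   0   0   0   0   0   0
  1   0   0   0   0   0   0   0   0   0   9   9   9   9
  2   0   0   0   0   0   0   0   0   0   9   9   9   9
  3   0   0   0  12  12  12  12  12  12  12  12  12  21
  4   0   0  11  12  12  23  23  23  23  23  23  23  23
  5   0   0  11  12  12  23  23  23  23  30  30  30  30
  6   0   0  11  12  12  23  23  23  23  32  32  32  32

23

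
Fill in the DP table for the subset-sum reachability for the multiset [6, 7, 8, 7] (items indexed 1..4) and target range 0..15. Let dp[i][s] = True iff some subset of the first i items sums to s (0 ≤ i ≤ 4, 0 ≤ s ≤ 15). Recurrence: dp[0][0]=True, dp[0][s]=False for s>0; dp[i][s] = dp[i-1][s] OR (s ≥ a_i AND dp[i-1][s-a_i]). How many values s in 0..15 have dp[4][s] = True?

i\s   0   1   2   3   4   5   6   7   8   9  10  11  12  13  14  15
  0   T   F   F   F   F   F   F   F   F   F   F   F   F   F   F   F
  1   T   F   F   F   F   F   T   F   F   F   F   F   F   F   F   F
  2   T   F   F   F   F   F   T   T   F   F   F   F   F   T   F   F
  3   T   F   F   F   F   F   T   T   T   F   F   F   F   T   T   T
  4   T   F   F   F   F   F   T   T   T   F   F   F   F   T   T   T

7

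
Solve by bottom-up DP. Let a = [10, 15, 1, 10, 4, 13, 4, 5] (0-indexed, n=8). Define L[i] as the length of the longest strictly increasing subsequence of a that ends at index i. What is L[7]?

3

   i    0    1    2    3    4    5    6    7
a[i]   10   15    1   10    4   13    4    5
L[i]    1    2    1    2    2    3    2    3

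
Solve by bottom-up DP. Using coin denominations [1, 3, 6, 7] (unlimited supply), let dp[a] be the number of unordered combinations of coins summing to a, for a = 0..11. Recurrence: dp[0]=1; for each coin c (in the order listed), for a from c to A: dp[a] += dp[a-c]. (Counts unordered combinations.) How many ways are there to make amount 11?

after  coin     0     1     2     3     4     5     6     7     8     9    10    11
          1     1     1     1     1     1     1     1     1     1     1     1     1
          3     1     1     1     2     2     2     3     3     3     4     4     4
          6     1     1     1     2     2     2     4     4     4     6     6     6
          7     1     1     1     2     2     2     4     5     5     7     8     8

8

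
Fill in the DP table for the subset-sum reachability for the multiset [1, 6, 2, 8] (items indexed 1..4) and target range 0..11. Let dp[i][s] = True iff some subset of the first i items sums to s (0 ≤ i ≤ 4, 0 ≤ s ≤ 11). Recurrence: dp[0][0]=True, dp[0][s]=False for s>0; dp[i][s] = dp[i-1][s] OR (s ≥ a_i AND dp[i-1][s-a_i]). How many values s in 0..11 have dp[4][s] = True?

i\s   0   1   2   3   4   5   6   7   8   9  10  11
  0   T   F   F   F   F   F   F   F   F   F   F   F
  1   T   T   F   F   F   F   F   F   F   F   F   F
  2   T   T   F   F   F   F   T   T   F   F   F   F
  3   T   T   T   T   F   F   T   T   T   T   F   F
  4   T   T   T   T   F   F   T   T   T   T   T   T

10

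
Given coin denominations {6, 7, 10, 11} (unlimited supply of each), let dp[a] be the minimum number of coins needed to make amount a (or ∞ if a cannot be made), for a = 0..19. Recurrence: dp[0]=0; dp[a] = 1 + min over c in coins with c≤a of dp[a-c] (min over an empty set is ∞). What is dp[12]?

 a  0  1  2  3  4  5  6  7  8  9 10 11 12 13 14 15 16 17 18 19
dp  0  -  -  -  -  -  1  1  -  -  1  1  2  2  2  -  2  2  2  3
(- denotes ∞ / unreachable)

2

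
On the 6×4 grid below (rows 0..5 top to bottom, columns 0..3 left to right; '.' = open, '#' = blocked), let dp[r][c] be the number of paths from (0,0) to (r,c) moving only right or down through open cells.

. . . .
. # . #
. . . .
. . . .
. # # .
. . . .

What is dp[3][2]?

4

r\c   0   1   2   3
  0   1   1   1   1
  1   1   0   1   0
  2   1   1   2   2
  3   1   2   4   6
  4   1   0   0   6
  5   1   1   1   7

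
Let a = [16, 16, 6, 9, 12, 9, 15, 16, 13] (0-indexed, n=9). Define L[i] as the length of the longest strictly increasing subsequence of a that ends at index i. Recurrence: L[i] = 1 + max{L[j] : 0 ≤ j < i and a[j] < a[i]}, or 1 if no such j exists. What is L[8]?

   i    0    1    2    3    4    5    6    7    8
a[i]   16   16    6    9   12    9   15   16   13
L[i]    1    1    1    2    3    2    4    5    4

4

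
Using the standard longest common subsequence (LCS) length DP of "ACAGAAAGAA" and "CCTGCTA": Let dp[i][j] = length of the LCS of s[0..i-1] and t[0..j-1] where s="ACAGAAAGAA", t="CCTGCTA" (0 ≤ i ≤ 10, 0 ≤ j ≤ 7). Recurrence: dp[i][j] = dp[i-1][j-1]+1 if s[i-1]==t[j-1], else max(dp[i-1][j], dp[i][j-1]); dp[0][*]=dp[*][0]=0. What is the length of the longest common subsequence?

   ''  C  C  T  G  C  T  A
''  0  0  0  0  0  0  0  0
 A  0  0  0  0  0  0  0  1
 C  0  1  1  1  1  1  1  1
 A  0  1  1  1  1  1  1  2
 G  0  1  1  1  2  2  2  2
 A  0  1  1  1  2  2  2  3
 A  0  1  1  1  2  2  2  3
 A  0  1  1  1  2  2  2  3
 G  0  1  1  1  2  2  2  3
 A  0  1  1  1  2  2  2  3
 A  0  1  1  1  2  2  2  3

3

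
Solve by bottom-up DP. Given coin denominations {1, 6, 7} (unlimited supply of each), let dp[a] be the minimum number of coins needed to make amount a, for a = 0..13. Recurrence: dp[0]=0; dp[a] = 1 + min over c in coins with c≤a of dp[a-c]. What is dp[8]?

 a  0  1  2  3  4  5  6  7  8  9 10 11 12 13
dp  0  1  2  3  4  5  1  1  2  3  4  5  2  2

2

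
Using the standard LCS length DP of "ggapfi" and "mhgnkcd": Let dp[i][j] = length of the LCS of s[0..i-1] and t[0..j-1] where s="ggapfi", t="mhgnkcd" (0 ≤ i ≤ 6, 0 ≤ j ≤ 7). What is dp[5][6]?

   ''  m  h  g  n  k  c  d
''  0  0  0  0  0  0  0  0
 g  0  0  0  1  1  1  1  1
 g  0  0  0  1  1  1  1  1
 a  0  0  0  1  1  1  1  1
 p  0  0  0  1  1  1  1  1
 f  0  0  0  1  1  1  1  1
 i  0  0  0  1  1  1  1  1

1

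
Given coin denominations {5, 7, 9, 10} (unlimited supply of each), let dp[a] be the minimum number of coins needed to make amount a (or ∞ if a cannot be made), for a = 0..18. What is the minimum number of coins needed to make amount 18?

 a  0  1  2  3  4  5  6  7  8  9 10 11 12 13 14 15 16 17 18
dp  0  -  -  -  -  1  -  1  -  1  1  -  2  -  2  2  2  2  2
(- denotes ∞ / unreachable)

2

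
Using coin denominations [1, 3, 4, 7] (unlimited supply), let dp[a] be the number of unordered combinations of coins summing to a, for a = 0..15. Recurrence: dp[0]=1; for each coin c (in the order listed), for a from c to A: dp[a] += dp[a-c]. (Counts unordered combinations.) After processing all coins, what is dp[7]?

after  coin     0     1     2     3     4     5     6     7     8     9    10    11    12    13    14    15
          1     1     1     1     1     1     1     1     1     1     1     1     1     1     1     1     1
          3     1     1     1     2     2     2     3     3     3     4     4     4     5     5     5     6
          4     1     1     1     2     3     3     4     5     6     7     8     9    11    12    13    15
          7     1     1     1     2     3     3     4     6     7     8    10    12    14    16    19    22

6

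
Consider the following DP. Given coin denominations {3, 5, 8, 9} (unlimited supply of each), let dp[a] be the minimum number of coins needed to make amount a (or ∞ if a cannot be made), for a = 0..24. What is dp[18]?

2

 a  0  1  2  3  4  5  6  7  8  9 10 11 12 13 14 15 16 17 18 19 20 21 22 23 24
dp  0  -  -  1  -  1  2  -  1  1  2  2  2  2  2  3  2  2  2  3  3  3  3  3  3
(- denotes ∞ / unreachable)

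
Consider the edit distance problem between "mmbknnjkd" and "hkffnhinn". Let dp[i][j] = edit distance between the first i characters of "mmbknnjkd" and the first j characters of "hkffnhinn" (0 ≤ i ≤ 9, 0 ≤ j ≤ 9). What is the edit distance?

   ''  h  k  f  f  n  h  i  n  n
''  0  1  2  3  4  5  6  7  8  9
 m  1  1  2  3  4  5  6  7  8  9
 m  2  2  2  3  4  5  6  7  8  9
 b  3  3  3  3  4  5  6  7  8  9
 k  4  4  3  4  4  5  6  7  8  9
 n  5  5  4  4  5  4  5  6  7  8
 n  6  6  5  5  5  5  5  6  6  7
 j  7  7  6  6  6  6  6  6  7  7
 k  8  8  7  7  7  7  7  7  7  8
 d  9  9  8  8  8  8  8  8  8  8

8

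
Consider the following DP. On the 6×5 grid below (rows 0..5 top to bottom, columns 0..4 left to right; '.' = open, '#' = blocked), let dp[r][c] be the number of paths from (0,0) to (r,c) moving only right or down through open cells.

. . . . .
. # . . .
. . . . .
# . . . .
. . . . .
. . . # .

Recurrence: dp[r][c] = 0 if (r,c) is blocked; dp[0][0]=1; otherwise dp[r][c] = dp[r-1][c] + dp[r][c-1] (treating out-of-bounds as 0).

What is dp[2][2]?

2

r\c   0   1   2   3   4
  0   1   1   1   1   1
  1   1   0   1   2   3
  2   1   1   2   4   7
  3   0   1   3   7  14
  4   0   1   4  11  25
  5   0   1   5   0  25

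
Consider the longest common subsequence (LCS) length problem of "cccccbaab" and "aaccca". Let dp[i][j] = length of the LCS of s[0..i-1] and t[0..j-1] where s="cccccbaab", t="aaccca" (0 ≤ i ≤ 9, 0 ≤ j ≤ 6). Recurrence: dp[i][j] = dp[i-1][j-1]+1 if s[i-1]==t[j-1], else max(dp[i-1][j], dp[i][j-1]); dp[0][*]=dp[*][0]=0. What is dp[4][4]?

   ''  a  a  c  c  c  a
''  0  0  0  0  0  0  0
 c  0  0  0  1  1  1  1
 c  0  0  0  1  2  2  2
 c  0  0  0  1  2  3  3
 c  0  0  0  1  2  3  3
 c  0  0  0  1  2  3  3
 b  0  0  0  1  2  3  3
 a  0  1  1  1  2  3  4
 a  0  1  2  2  2  3  4
 b  0  1  2  2  2  3  4

2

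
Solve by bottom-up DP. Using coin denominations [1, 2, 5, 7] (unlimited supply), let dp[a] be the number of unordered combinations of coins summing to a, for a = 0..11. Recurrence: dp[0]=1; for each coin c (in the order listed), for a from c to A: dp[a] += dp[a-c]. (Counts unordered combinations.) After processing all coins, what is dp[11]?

14

after  coin     0     1     2     3     4     5     6     7     8     9    10    11
          1     1     1     1     1     1     1     1     1     1     1     1     1
          2     1     1     2     2     3     3     4     4     5     5     6     6
          5     1     1     2     2     3     4     5     6     7     8    10    11
          7     1     1     2     2     3     4     5     7     8    10    12    14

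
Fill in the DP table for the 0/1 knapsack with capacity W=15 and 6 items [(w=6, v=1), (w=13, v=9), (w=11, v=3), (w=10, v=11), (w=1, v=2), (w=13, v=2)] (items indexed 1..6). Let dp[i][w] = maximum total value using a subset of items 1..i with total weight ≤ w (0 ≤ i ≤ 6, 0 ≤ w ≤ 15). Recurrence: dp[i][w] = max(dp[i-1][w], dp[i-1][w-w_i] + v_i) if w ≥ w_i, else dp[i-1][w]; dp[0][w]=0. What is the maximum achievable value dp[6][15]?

i\w   0   1   2   3   4   5   6   7   8   9  10  11  12  13  14  15
  0   0   0   0   0   0   0   0   0   0   0   0   0   0   0   0   0
  1   0   0   0   0   0   0   1   1   1   1   1   1   1   1   1   1
  2   0   0   0   0   0   0   1   1   1   1   1   1   1   9   9   9
  3   0   0   0   0   0   0   1   1   1   1   1   3   3   9   9   9
  4   0   0   0   0   0   0   1   1   1   1  11  11  11  11  11  11
  5   0   2   2   2   2   2   2   3   3   3  11  13  13  13  13  13
  6   0   2   2   2   2   2   2   3   3   3  11  13  13  13  13  13

13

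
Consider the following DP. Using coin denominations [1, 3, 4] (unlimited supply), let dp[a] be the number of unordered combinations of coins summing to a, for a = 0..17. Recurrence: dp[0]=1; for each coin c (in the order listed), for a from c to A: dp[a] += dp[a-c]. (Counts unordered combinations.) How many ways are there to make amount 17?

after  coin     0     1     2     3     4     5     6     7     8     9    10    11    12    13    14    15    16    17
          1     1     1     1     1     1     1     1     1     1     1     1     1     1     1     1     1     1     1
          3     1     1     1     2     2     2     3     3     3     4     4     4     5     5     5     6     6     6
          4     1     1     1     2     3     3     4     5     6     7     8     9    11    12    13    15    17    18

18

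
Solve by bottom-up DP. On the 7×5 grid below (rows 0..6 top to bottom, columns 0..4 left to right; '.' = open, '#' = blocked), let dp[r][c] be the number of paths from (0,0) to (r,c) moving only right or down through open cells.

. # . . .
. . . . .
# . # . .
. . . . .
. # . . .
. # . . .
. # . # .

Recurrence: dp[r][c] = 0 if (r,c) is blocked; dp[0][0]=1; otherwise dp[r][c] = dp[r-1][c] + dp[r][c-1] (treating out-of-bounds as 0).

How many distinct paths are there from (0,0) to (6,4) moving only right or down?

r\c   0   1   2   3   4
  0   1   0   0   0   0
  1   1   1   1   1   1
  2   0   1   0   1   2
  3   0   1   1   2   4
  4   0   0   1   3   7
  5   0   0   1   4  11
  6   0   0   1   0  11

11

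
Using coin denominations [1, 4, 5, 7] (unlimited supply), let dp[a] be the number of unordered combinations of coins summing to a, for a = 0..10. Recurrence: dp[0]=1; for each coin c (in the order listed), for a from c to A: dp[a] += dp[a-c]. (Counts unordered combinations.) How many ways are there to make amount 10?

7

after  coin     0     1     2     3     4     5     6     7     8     9    10
          1     1     1     1     1     1     1     1     1     1     1     1
          4     1     1     1     1     2     2     2     2     3     3     3
          5     1     1     1     1     2     3     3     3     4     5     6
          7     1     1     1     1     2     3     3     4     5     6     7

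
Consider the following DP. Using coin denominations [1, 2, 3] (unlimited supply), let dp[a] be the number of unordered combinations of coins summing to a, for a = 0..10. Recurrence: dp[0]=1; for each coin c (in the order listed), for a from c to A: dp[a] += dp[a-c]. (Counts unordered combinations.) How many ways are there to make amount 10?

after  coin     0     1     2     3     4     5     6     7     8     9    10
          1     1     1     1     1     1     1     1     1     1     1     1
          2     1     1     2     2     3     3     4     4     5     5     6
          3     1     1     2     3     4     5     7     8    10    12    14

14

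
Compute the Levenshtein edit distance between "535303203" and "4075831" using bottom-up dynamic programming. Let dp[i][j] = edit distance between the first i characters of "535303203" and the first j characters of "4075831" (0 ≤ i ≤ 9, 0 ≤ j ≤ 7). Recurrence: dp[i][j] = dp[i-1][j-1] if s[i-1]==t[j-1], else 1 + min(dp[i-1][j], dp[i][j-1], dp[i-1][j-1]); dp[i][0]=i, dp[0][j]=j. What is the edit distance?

8

   ''  4  0  7  5  8  3  1
''  0  1  2  3  4  5  6  7
 5  1  1  2  3  3  4  5  6
 3  2  2  2  3  4  4  4  5
 5  3  3  3  3  3  4  5  5
 3  4  4  4  4  4  4  4  5
 0  5  5  4  5  5  5  5  5
 3  6  6  5  5  6  6  5  6
 2  7  7  6  6  6  7  6  6
 0  8  8  7  7  7  7  7  7
 3  9  9  8  8  8  8  7  8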